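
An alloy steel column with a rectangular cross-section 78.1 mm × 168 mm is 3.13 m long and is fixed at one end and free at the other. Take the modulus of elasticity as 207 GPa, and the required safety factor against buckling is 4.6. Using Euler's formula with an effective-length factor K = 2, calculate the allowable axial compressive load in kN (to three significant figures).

P_allow = 75.6 kN

Buckling occurs about the weak axis: I_min = h·b³/12 = 168×78.1³/12 = 6.669×10^6 mm⁴ (b = 78.1 mm is the smaller dimension).
Effective length L_e = KL = 2×3.13 m = 6260 mm.
Euler critical load P_cr = π²EI/L_e² = π²×207000×6.669×10^6/6260² = 347700 N.
P_allow = P_cr/n = 347700/4.6 = 75590 N.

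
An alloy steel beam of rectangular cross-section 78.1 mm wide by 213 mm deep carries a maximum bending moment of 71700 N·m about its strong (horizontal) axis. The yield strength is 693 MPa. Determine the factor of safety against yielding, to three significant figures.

Section modulus S = bh²/6 = 78.1×213²/6 = 590600 mm³.
σ = M/S = 7.1700×10^7/590600 = 121.4 MPa.
n = 693/121.4 = 5.708.

n = 5.71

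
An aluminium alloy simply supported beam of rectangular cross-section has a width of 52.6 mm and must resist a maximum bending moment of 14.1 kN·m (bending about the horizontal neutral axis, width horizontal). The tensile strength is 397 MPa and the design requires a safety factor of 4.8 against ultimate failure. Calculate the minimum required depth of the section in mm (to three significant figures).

σ_allow = 397/4.8 = 82.71 MPa.
For a rectangular section σ = 6M/(bh²), so h² = 6M/(b σ_allow) = 6×1.4100×10^7/(52.6×82.71) = 19450 mm².
h = 139.4 mm.

h = 139 mm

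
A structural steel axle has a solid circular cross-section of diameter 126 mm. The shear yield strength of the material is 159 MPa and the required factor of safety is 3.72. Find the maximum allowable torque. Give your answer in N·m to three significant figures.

T_allow = 16800 N·m

τ_allow = 159/3.72 = 42.74 MPa.
For a solid shaft T_allow = τ_allow·πd³/16; πd³/16 = π×126³/16 = 392800 mm³.
T_allow = 42.74×392800 = 1.679×10^7 N·mm = 16790 N·m.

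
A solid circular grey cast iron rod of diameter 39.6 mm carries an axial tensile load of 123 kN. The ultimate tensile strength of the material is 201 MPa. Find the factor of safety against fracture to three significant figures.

A = πd²/4 = 1232 mm².
σ = F/A = 123000/1232 = 99.87 MPa.
n = 201/99.87 = 2.013.

n = 2.01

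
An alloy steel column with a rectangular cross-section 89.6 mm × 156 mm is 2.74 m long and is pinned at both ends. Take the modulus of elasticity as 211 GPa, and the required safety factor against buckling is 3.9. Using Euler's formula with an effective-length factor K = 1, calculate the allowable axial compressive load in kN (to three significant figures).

Buckling occurs about the weak axis: I_min = h·b³/12 = 156×89.6³/12 = 9.351×10^6 mm⁴ (b = 89.6 mm is the smaller dimension).
Effective length L_e = KL = 1×2.74 m = 2740 mm.
Euler critical load P_cr = π²EI/L_e² = π²×211000×9.351×10^6/2740² = 2.594×10^6 N.
P_allow = P_cr/n = 2.594×10^6/3.9 = 665100 N.

P_allow = 665 kN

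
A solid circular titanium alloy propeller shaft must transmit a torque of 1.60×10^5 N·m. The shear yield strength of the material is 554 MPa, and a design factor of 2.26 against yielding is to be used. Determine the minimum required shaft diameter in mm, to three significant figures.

Allowable shear stress τ_allow = 554/2.26 = 245.1 MPa.
For a solid shaft τ = 16T/(πd³), so d³ = 16T/(π τ_allow) = 16×1.6000×10^8/(π×245.1) = 3.324×10^6 mm³.
d = (3.324×10^6)^(1/3) = 149.2 mm.

d = 149 mm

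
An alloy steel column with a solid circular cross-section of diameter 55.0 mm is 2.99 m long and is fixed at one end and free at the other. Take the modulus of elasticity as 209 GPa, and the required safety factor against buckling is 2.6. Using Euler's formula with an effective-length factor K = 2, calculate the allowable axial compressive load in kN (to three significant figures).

I = πd⁴/64 = π×55.0⁴/64 = 449200 mm⁴.
Effective length L_e = KL = 2×2.99 m = 5980 mm.
Euler critical load P_cr = π²EI/L_e² = π²×209000×449200/5980² = 25910 N.
P_allow = P_cr/n = 25910/2.6 = 9965 N.

P_allow = 9.97 kN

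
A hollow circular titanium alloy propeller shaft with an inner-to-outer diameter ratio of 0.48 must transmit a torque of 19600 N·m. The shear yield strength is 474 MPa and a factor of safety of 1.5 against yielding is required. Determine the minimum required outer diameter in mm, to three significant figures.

d_o = 69.4 mm

τ_allow = 474/1.5 = 316.0 MPa.
For a hollow shaft τ = 16T/[πd_o³(1−k⁴)] with k = 0.48, so 1−k⁴ = 0.9469.
d_o³ = 16T/[π τ_allow (1−k⁴)] = 16×1.9600×10^7/(π×316.0×0.9469) = 333600 mm³.
d_o = 69.35 mm.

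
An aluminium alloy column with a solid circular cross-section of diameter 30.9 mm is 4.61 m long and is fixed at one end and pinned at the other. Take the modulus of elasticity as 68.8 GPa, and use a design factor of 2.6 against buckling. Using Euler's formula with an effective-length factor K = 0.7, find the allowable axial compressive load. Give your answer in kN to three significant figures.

I = πd⁴/64 = π×30.9⁴/64 = 44750 mm⁴.
Effective length L_e = KL = 0.7×4.61 m = 3227 mm.
Euler critical load P_cr = π²EI/L_e² = π²×68800×44750/3227² = 2918 N.
P_allow = P_cr/n = 2918/2.6 = 1122 N.

P_allow = 1.12 kN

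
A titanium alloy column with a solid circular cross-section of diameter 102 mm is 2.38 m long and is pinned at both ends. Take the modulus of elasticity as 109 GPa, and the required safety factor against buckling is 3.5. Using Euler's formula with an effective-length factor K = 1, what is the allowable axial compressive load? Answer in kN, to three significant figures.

I = πd⁴/64 = π×102⁴/64 = 5.313×10^6 mm⁴.
Effective length L_e = KL = 1×2.38 m = 2380 mm.
Euler critical load P_cr = π²EI/L_e² = π²×109000×5.313×10^6/2380² = 1.009×10^6 N.
P_allow = P_cr/n = 1.009×10^6/3.5 = 288300 N.

P_allow = 288 kN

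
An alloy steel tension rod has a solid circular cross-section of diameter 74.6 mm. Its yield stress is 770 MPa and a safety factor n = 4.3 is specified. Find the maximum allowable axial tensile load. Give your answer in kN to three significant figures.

σ_allow = 770/4.3 = 179.1 MPa.
A = πd²/4 = π×74.6²/4 = 4371 mm².
F_allow = σ_allow × A = 179.1×4371 = 782700 N.

F_allow = 783 kN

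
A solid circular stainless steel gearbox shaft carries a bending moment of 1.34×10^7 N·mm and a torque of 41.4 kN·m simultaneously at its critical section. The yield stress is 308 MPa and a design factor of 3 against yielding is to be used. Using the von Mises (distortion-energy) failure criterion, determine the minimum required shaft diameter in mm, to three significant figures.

σ_allow = σ_y/n = 308/3 = 102.7 MPa.
For a solid shaft σ_b = 32M/(πd³) and τ = 16T/(πd³), so the von Mises stress is σ' = (16/πd³)·√(4M²+3T²).
√(4M²+3T²) = √(4×(1.340×10^7)² + 3×(4.140×10^7)²) = 7.655×10^7 N·mm.
d³ = 16×7.655×10^7/(π×102.7) = 3.797×10^6 mm³.
d = 156.0 mm.

d = 156 mm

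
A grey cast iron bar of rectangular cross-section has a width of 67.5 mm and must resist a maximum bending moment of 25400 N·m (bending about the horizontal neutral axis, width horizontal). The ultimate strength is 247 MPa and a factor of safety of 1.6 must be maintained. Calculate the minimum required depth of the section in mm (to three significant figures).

h = 121 mm

σ_allow = 247/1.6 = 154.4 MPa.
For a rectangular section σ = 6M/(bh²), so h² = 6M/(b σ_allow) = 6×2.5400×10^7/(67.5×154.4) = 14630 mm².
h = 120.9 mm.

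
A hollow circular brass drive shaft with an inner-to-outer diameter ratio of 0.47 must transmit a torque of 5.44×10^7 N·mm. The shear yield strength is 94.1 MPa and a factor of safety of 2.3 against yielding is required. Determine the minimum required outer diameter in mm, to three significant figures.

τ_allow = 94.1/2.3 = 40.91 MPa.
For a hollow shaft τ = 16T/[πd_o³(1−k⁴)] with k = 0.47, so 1−k⁴ = 0.9512.
d_o³ = 16T/[π τ_allow (1−k⁴)] = 16×5.4400×10^7/(π×40.91×0.9512) = 7.119×10^6 mm³.
d_o = 192.4 mm.

d_o = 192 mm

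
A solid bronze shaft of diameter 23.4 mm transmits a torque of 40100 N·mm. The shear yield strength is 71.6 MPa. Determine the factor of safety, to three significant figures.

n = 4.49

τ = 16T/(πd³) = 16×40100/(π×23.4³) = 15.94 MPa.
n = τ_limit/τ = 71.6/15.94 = 4.492.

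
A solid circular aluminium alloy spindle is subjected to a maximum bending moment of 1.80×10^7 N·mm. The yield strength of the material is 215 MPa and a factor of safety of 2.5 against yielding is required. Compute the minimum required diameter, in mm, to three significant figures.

d = 129 mm

σ_allow = 215/2.5 = 86.00 MPa.
For a solid circular section σ = 32M/(πd³), so d³ = 32M/(π σ_allow) = 32×1.8000×10^7/(π×86.00) = 2.132×10^6 mm³.
d = 128.7 mm.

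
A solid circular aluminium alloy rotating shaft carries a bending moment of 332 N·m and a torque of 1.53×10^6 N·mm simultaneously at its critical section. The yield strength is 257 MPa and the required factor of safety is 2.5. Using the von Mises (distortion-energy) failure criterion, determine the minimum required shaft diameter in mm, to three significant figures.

σ_allow = σ_y/n = 257/2.5 = 102.8 MPa.
For a solid shaft σ_b = 32M/(πd³) and τ = 16T/(πd³), so the von Mises stress is σ' = (16/πd³)·√(4M²+3T²).
√(4M²+3T²) = √(4×(332000)² + 3×(1.530×10^6)²) = 2.732×10^6 N·mm.
d³ = 16×2.732×10^6/(π×102.8) = 135300 mm³.
d = 51.34 mm.

d = 51.3 mm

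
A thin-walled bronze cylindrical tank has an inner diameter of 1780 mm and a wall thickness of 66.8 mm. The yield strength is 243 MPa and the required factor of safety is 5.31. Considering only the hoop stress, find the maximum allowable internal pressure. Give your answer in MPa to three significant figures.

p_allow = 3.43 MPa

σ_allow = 243/5.31 = 45.76 MPa.
σ_h = pD/(2t) → p_allow = 2σ_allow t/D = 2×45.76×66.8/1780 = 3.435 MPa.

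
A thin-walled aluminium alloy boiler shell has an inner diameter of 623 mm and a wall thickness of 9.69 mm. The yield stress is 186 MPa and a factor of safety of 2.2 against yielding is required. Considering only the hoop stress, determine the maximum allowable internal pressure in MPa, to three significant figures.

σ_allow = 186/2.2 = 84.55 MPa.
σ_h = pD/(2t) → p_allow = 2σ_allow t/D = 2×84.55×9.69/623 = 2.630 MPa.

p_allow = 2.63 MPa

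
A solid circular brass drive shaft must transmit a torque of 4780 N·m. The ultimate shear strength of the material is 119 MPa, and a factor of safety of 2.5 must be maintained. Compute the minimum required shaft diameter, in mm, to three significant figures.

Allowable shear stress τ_allow = 119/2.5 = 47.60 MPa.
For a solid shaft τ = 16T/(πd³), so d³ = 16T/(π τ_allow) = 16×4780000/(π×47.60) = 511400 mm³.
d = (511400)^(1/3) = 79.97 mm.

d = 80.0 mm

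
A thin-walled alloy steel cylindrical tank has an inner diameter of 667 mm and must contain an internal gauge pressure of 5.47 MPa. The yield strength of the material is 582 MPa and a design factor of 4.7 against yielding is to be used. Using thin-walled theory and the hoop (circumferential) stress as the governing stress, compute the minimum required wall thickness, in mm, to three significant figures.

σ_allow = 582/4.7 = 123.8 MPa.
Hoop stress σ_h = pD/(2t), so t = pD/(2σ_allow) = 5.47×667/(2×123.8) = 14.73 mm.

t = 14.7 mm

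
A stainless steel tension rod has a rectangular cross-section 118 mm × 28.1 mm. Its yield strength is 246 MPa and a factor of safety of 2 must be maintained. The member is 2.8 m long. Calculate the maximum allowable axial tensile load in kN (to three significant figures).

σ_allow = 246/2 = 123.0 MPa.
A = 118×28.1 = 3316 mm².
F_allow = σ_allow × A = 123.0×3316 = 407800 N.

F_allow = 408 kN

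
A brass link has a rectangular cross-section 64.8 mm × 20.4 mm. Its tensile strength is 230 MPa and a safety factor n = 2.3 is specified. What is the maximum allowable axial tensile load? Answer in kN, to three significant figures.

σ_allow = 230/2.3 = 100.0 MPa.
A = 64.8×20.4 = 1322 mm².
F_allow = σ_allow × A = 100.0×1322 = 132200 N.

F_allow = 132 kN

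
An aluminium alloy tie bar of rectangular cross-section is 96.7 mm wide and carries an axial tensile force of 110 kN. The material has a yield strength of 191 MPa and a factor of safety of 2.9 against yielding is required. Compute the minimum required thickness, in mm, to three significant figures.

σ_allow = 191/2.9 = 65.86 MPa.
Required area A = F/σ_allow = 110000/65.86 = 1670 mm².
t = A/w = 1670/96.7 = 17.27 mm.

t = 17.3 mm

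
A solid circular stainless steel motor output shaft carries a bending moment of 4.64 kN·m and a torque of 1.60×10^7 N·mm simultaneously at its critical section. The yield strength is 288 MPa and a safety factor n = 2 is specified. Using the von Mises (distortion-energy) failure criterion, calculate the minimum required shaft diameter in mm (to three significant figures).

σ_allow = σ_y/n = 288/2 = 144.0 MPa.
For a solid shaft σ_b = 32M/(πd³) and τ = 16T/(πd³), so the von Mises stress is σ' = (16/πd³)·√(4M²+3T²).
√(4M²+3T²) = √(4×(4.640×10^6)² + 3×(1.600×10^7)²) = 2.923×10^7 N·mm.
d³ = 16×2.923×10^7/(π×144.0) = 1.034×10^6 mm³.
d = 101.1 mm.

d = 101 mm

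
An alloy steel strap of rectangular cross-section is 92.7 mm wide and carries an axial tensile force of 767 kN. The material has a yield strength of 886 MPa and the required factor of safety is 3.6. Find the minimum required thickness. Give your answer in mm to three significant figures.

σ_allow = 886/3.6 = 246.1 MPa.
Required area A = F/σ_allow = 767000/246.1 = 3116 mm².
t = A/w = 3116/92.7 = 33.62 mm.

t = 33.6 mm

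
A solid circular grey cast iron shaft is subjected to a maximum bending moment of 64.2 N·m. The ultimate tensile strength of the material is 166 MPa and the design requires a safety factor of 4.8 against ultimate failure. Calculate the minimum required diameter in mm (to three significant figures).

d = 26.6 mm

σ_allow = 166/4.8 = 34.58 MPa.
For a solid circular section σ = 32M/(πd³), so d³ = 32M/(π σ_allow) = 32×64200/(π×34.58) = 18910 mm³.
d = 26.64 mm.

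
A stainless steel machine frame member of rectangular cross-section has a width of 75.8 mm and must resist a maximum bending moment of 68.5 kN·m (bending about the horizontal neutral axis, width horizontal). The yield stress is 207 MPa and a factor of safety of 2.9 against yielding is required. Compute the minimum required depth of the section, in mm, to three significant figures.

σ_allow = 207/2.9 = 71.38 MPa.
For a rectangular section σ = 6M/(bh²), so h² = 6M/(b σ_allow) = 6×6.8500×10^7/(75.8×71.38) = 75960 mm².
h = 275.6 mm.

h = 276 mm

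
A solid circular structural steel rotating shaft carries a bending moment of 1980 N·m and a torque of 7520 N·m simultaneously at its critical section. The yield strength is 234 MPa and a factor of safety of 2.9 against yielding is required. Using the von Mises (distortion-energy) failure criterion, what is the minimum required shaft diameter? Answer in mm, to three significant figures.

σ_allow = σ_y/n = 234/2.9 = 80.69 MPa.
For a solid shaft σ_b = 32M/(πd³) and τ = 16T/(πd³), so the von Mises stress is σ' = (16/πd³)·√(4M²+3T²).
√(4M²+3T²) = √(4×(1.980×10^6)² + 3×(7.520×10^6)²) = 1.361×10^7 N·mm.
d³ = 16×1.361×10^7/(π×80.69) = 859300 mm³.
d = 95.07 mm.

d = 95.1 mm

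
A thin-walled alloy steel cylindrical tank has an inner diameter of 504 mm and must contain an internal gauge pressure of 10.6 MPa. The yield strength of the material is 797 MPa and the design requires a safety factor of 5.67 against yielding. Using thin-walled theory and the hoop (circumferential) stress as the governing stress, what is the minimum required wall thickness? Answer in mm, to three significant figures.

t = 19.0 mm

σ_allow = 797/5.67 = 140.6 MPa.
Hoop stress σ_h = pD/(2t), so t = pD/(2σ_allow) = 10.6×504/(2×140.6) = 19.00 mm.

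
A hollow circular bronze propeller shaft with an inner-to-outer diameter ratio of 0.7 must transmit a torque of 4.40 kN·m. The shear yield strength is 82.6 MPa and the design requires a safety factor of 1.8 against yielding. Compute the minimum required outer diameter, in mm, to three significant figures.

τ_allow = 82.6/1.8 = 45.89 MPa.
For a hollow shaft τ = 16T/[πd_o³(1−k⁴)] with k = 0.7, so 1−k⁴ = 0.7599.
d_o³ = 16T/[π τ_allow (1−k⁴)] = 16×4400000/(π×45.89×0.7599) = 642600 mm³.
d_o = 86.30 mm.

d_o = 86.3 mm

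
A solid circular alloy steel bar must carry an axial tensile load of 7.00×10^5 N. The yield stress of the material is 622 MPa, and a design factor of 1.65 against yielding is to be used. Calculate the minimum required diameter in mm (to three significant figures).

d = 48.6 mm

Allowable stress σ_allow = 622/1.65 = 377.0 MPa.
Required area A = F/σ_allow = 700000/377.0 = 1857 mm².
A = πd²/4 → d = √(4A/π) = 48.62 mm.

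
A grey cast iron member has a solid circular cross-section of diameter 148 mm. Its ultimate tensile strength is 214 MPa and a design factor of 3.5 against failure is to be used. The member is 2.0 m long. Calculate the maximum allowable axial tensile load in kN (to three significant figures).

F_allow = 1050 kN

σ_allow = 214/3.5 = 61.14 MPa.
A = πd²/4 = π×148²/4 = 17200 mm².
F_allow = σ_allow × A = 61.14×17200 = 1.052×10^6 N.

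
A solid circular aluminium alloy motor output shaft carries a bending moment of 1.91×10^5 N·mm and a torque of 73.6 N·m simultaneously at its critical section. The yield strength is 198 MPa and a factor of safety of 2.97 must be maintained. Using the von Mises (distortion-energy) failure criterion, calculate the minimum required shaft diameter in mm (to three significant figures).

σ_allow = σ_y/n = 198/2.97 = 66.67 MPa.
For a solid shaft σ_b = 32M/(πd³) and τ = 16T/(πd³), so the von Mises stress is σ' = (16/πd³)·√(4M²+3T²).
√(4M²+3T²) = √(4×(191000)² + 3×(73600)²) = 402700 N·mm.
d³ = 16×402700/(π×66.67) = 30760 mm³.
d = 31.33 mm.

d = 31.3 mm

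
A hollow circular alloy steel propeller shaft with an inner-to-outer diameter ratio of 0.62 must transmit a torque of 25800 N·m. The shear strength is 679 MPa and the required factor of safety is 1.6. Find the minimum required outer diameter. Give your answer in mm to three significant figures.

τ_allow = 679/1.6 = 424.4 MPa.
For a hollow shaft τ = 16T/[πd_o³(1−k⁴)] with k = 0.62, so 1−k⁴ = 0.8522.
d_o³ = 16T/[π τ_allow (1−k⁴)] = 16×2.5800×10^7/(π×424.4×0.8522) = 363300 mm³.
d_o = 71.36 mm.

d_o = 71.4 mm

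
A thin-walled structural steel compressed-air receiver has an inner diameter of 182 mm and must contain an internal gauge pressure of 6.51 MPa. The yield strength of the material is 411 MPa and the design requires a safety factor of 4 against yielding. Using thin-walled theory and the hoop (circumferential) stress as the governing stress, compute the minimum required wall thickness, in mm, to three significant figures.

σ_allow = 411/4 = 102.8 MPa.
Hoop stress σ_h = pD/(2t), so t = pD/(2σ_allow) = 6.51×182/(2×102.8) = 5.766 mm.

t = 5.77 mm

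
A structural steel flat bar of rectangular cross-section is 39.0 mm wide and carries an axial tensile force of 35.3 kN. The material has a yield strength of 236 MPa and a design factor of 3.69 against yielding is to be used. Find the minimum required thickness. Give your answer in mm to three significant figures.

σ_allow = 236/3.69 = 63.96 MPa.
Required area A = F/σ_allow = 35300/63.96 = 551.9 mm².
t = A/w = 551.9/39.0 = 14.15 mm.

t = 14.2 mm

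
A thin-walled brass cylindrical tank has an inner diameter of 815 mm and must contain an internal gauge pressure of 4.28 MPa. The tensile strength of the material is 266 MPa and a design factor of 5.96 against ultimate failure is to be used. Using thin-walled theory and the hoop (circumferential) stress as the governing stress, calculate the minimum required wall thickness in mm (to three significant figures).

t = 39.1 mm

σ_allow = 266/5.96 = 44.63 MPa.
Hoop stress σ_h = pD/(2t), so t = pD/(2σ_allow) = 4.28×815/(2×44.63) = 39.08 mm.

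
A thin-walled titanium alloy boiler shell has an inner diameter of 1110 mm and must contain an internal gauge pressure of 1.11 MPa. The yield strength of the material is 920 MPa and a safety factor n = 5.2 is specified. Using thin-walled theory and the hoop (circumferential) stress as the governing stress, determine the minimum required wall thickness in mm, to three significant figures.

t = 3.48 mm

σ_allow = 920/5.2 = 176.9 MPa.
Hoop stress σ_h = pD/(2t), so t = pD/(2σ_allow) = 1.11×1110/(2×176.9) = 3.482 mm.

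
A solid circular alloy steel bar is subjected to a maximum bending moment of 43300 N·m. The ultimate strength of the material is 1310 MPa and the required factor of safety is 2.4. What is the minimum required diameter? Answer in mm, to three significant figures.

d = 93.1 mm

σ_allow = 1310/2.4 = 545.8 MPa.
For a solid circular section σ = 32M/(πd³), so d³ = 32M/(π σ_allow) = 32×4.3300×10^7/(π×545.8) = 808000 mm³.
d = 93.14 mm.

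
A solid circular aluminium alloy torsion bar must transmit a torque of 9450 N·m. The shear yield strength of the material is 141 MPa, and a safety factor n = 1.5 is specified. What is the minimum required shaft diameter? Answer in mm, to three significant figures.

d = 80.0 mm

Allowable shear stress τ_allow = 141/1.5 = 94.00 MPa.
For a solid shaft τ = 16T/(πd³), so d³ = 16T/(π τ_allow) = 16×9450000/(π×94.00) = 512000 mm³.
d = (512000)^(1/3) = 80.00 mm.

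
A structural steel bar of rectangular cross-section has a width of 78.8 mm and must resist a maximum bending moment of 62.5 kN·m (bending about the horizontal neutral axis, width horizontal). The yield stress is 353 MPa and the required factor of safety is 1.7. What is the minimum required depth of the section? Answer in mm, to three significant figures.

σ_allow = 353/1.7 = 207.6 MPa.
For a rectangular section σ = 6M/(bh²), so h² = 6M/(b σ_allow) = 6×6.2500×10^7/(78.8×207.6) = 22920 mm².
h = 151.4 mm.

h = 151 mm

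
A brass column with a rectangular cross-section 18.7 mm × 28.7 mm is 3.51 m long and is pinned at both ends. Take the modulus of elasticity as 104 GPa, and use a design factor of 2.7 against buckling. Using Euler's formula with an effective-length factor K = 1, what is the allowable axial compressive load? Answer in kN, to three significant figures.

P_allow = 0.483 kN

Buckling occurs about the weak axis: I_min = h·b³/12 = 28.7×18.7³/12 = 15640 mm⁴ (b = 18.7 mm is the smaller dimension).
Effective length L_e = KL = 1×3.51 m = 3510 mm.
Euler critical load P_cr = π²EI/L_e² = π²×104000×15640/3510² = 1303 N.
P_allow = P_cr/n = 1303/2.7 = 482.6 N.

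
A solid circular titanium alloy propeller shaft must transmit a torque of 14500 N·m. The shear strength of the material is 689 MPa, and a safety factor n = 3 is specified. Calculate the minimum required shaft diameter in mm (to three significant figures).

Allowable shear stress τ_allow = 689/3 = 229.7 MPa.
For a solid shaft τ = 16T/(πd³), so d³ = 16T/(π τ_allow) = 16×1.4500×10^7/(π×229.7) = 321500 mm³.
d = (321500)^(1/3) = 68.51 mm.

d = 68.5 mm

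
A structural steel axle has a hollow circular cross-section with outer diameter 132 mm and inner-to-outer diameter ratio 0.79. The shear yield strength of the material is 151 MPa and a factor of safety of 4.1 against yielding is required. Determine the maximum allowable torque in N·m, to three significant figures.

T_allow = 10200 N·m

τ_allow = 151/4.1 = 36.83 MPa.
For a hollow shaft T_allow = τ_allow·πd_o³(1−k⁴)/16 with 1−k⁴ = 0.6105, so πd_o³(1−k⁴)/16 = 275700 mm³.
T_allow = 36.83×275700 = 1.015×10^7 N·mm = 10150 N·m.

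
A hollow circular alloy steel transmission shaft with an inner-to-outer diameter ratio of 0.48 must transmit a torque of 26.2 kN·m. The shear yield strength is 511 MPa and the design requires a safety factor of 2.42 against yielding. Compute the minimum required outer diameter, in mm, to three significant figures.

d_o = 87.4 mm

τ_allow = 511/2.42 = 211.2 MPa.
For a hollow shaft τ = 16T/[πd_o³(1−k⁴)] with k = 0.48, so 1−k⁴ = 0.9469.
d_o³ = 16T/[π τ_allow (1−k⁴)] = 16×2.6200×10^7/(π×211.2×0.9469) = 667400 mm³.
d_o = 87.39 mm.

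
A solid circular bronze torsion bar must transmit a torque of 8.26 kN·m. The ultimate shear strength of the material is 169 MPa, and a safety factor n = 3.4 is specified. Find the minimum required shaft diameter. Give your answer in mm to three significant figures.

d = 94.6 mm

Allowable shear stress τ_allow = 169/3.4 = 49.71 MPa.
For a solid shaft τ = 16T/(πd³), so d³ = 16T/(π τ_allow) = 16×8260000/(π×49.71) = 846300 mm³.
d = (846300)^(1/3) = 94.59 mm.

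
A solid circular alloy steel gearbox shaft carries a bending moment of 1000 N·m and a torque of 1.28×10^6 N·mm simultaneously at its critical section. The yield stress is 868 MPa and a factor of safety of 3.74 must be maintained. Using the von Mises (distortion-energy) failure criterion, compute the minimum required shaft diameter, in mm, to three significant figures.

σ_allow = σ_y/n = 868/3.74 = 232.1 MPa.
For a solid shaft σ_b = 32M/(πd³) and τ = 16T/(πd³), so the von Mises stress is σ' = (16/πd³)·√(4M²+3T²).
√(4M²+3T²) = √(4×(1.000×10^6)² + 3×(1.280×10^6)²) = 2.986×10^6 N·mm.
d³ = 16×2.986×10^6/(π×232.1) = 65520 mm³.
d = 40.31 mm.

d = 40.3 mm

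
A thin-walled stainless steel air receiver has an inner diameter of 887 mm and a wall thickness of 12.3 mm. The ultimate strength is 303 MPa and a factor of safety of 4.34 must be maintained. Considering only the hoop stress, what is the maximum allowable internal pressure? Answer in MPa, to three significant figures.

σ_allow = 303/4.34 = 69.82 MPa.
σ_h = pD/(2t) → p_allow = 2σ_allow t/D = 2×69.82×12.3/887 = 1.936 MPa.

p_allow = 1.94 MPa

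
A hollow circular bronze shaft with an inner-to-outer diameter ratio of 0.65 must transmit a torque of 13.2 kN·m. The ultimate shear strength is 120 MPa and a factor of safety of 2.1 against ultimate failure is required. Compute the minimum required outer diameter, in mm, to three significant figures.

d_o = 113 mm

τ_allow = 120/2.1 = 57.14 MPa.
For a hollow shaft τ = 16T/[πd_o³(1−k⁴)] with k = 0.65, so 1−k⁴ = 0.8215.
d_o³ = 16T/[π τ_allow (1−k⁴)] = 16×1.3200×10^7/(π×57.14×0.8215) = 1.432×10^6 mm³.
d_o = 112.7 mm.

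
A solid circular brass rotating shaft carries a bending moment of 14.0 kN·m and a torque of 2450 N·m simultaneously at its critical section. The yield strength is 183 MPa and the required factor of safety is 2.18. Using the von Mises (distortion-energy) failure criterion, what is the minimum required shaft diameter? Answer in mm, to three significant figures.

σ_allow = σ_y/n = 183/2.18 = 83.94 MPa.
For a solid shaft σ_b = 32M/(πd³) and τ = 16T/(πd³), so the von Mises stress is σ' = (16/πd³)·√(4M²+3T²).
√(4M²+3T²) = √(4×(1.400×10^7)² + 3×(2.450×10^6)²) = 2.832×10^7 N·mm.
d³ = 16×2.832×10^7/(π×83.94) = 1.718×10^6 mm³.
d = 119.8 mm.

d = 120 mm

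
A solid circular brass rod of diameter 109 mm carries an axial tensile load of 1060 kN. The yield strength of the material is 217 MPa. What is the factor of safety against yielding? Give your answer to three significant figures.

n = 1.91

A = πd²/4 = 9331 mm².
σ = F/A = 1060000/9331 = 113.6 MPa.
n = 217/113.6 = 1.910.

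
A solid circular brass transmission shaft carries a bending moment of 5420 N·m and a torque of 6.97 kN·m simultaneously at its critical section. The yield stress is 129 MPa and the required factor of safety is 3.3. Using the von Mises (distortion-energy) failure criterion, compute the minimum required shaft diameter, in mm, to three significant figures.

d = 128 mm

σ_allow = σ_y/n = 129/3.3 = 39.09 MPa.
For a solid shaft σ_b = 32M/(πd³) and τ = 16T/(πd³), so the von Mises stress is σ' = (16/πd³)·√(4M²+3T²).
√(4M²+3T²) = √(4×(5.420×10^6)² + 3×(6.970×10^6)²) = 1.622×10^7 N·mm.
d³ = 16×1.622×10^7/(π×39.09) = 2.114×10^6 mm³.
d = 128.3 mm.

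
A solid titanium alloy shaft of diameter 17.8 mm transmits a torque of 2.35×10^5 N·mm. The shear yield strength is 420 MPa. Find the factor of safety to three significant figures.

n = 1.98

τ = 16T/(πd³) = 16×235000/(π×17.8³) = 212.2 MPa.
n = τ_limit/τ = 420/212.2 = 1.979.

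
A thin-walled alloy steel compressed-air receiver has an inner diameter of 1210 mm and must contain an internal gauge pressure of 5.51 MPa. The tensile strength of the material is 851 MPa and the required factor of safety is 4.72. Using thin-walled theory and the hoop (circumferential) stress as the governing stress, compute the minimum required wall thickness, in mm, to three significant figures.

σ_allow = 851/4.72 = 180.3 MPa.
Hoop stress σ_h = pD/(2t), so t = pD/(2σ_allow) = 5.51×1210/(2×180.3) = 18.49 mm.

t = 18.5 mm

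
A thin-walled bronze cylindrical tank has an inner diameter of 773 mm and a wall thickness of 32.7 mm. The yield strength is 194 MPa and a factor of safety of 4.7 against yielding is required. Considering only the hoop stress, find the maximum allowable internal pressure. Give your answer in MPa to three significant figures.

p_allow = 3.49 MPa

σ_allow = 194/4.7 = 41.28 MPa.
σ_h = pD/(2t) → p_allow = 2σ_allow t/D = 2×41.28×32.7/773 = 3.492 MPa.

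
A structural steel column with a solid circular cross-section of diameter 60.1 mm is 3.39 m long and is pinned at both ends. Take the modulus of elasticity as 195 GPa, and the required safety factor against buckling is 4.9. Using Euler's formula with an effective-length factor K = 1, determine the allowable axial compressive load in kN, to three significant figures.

I = πd⁴/64 = π×60.1⁴/64 = 640400 mm⁴.
Effective length L_e = KL = 1×3.39 m = 3390 mm.
Euler critical load P_cr = π²EI/L_e² = π²×195000×640400/3390² = 107300 N.
P_allow = P_cr/n = 107300/4.9 = 21890 N.

P_allow = 21.9 kN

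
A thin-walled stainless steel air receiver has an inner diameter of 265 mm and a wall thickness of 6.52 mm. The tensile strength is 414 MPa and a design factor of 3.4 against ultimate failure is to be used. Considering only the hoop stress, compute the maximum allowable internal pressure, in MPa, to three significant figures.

σ_allow = 414/3.4 = 121.8 MPa.
σ_h = pD/(2t) → p_allow = 2σ_allow t/D = 2×121.8×6.52/265 = 5.992 MPa.

p_allow = 5.99 MPa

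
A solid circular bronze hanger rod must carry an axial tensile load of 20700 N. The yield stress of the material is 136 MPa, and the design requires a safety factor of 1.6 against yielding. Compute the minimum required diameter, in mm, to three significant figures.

Allowable stress σ_allow = 136/1.6 = 85.00 MPa.
Required area A = F/σ_allow = 20700/85.00 = 243.5 mm².
A = πd²/4 → d = √(4A/π) = 17.61 mm.

d = 17.6 mm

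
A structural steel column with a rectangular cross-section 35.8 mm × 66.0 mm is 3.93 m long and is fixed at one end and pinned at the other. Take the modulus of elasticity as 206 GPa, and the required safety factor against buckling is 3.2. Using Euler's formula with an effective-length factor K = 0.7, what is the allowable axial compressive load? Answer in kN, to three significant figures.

P_allow = 21.2 kN

Buckling occurs about the weak axis: I_min = h·b³/12 = 66.0×35.8³/12 = 252400 mm⁴ (b = 35.8 mm is the smaller dimension).
Effective length L_e = KL = 0.7×3.93 m = 2751 mm.
Euler critical load P_cr = π²EI/L_e² = π²×206000×252400/2751² = 67790 N.
P_allow = P_cr/n = 67790/3.2 = 21190 N.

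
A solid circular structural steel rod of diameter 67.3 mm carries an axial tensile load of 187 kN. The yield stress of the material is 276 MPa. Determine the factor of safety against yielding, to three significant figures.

n = 5.25

A = πd²/4 = 3557 mm².
σ = F/A = 187000/3557 = 52.57 MPa.
n = 276/52.57 = 5.250.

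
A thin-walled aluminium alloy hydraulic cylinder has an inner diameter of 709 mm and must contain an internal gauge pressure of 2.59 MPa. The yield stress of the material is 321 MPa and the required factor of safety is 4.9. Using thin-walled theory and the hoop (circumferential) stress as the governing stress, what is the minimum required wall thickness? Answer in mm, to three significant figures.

t = 14.0 mm

σ_allow = 321/4.9 = 65.51 MPa.
Hoop stress σ_h = pD/(2t), so t = pD/(2σ_allow) = 2.59×709/(2×65.51) = 14.02 mm.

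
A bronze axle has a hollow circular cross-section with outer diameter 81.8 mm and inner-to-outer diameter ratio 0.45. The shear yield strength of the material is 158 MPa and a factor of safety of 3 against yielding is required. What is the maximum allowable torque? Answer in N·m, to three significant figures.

τ_allow = 158/3 = 52.67 MPa.
For a hollow shaft T_allow = τ_allow·πd_o³(1−k⁴)/16 with 1−k⁴ = 0.9590, so πd_o³(1−k⁴)/16 = 103100 mm³.
T_allow = 52.67×103100 = 5.428×10^6 N·mm = 5428 N·m.

T_allow = 5430 N·m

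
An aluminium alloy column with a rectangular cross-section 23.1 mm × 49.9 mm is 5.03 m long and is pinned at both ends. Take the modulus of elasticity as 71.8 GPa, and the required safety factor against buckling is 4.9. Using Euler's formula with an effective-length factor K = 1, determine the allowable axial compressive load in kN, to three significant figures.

Buckling occurs about the weak axis: I_min = h·b³/12 = 49.9×23.1³/12 = 51260 mm⁴ (b = 23.1 mm is the smaller dimension).
Effective length L_e = KL = 1×5.03 m = 5030 mm.
Euler critical load P_cr = π²EI/L_e² = π²×71800×51260/5030² = 1436 N.
P_allow = P_cr/n = 1436/4.9 = 293.0 N.

P_allow = 0.293 kN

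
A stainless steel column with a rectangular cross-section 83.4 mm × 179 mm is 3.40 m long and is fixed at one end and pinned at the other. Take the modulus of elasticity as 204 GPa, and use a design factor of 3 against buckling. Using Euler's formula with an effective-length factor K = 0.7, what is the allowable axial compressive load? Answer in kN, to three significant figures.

P_allow = 1030 kN

Buckling occurs about the weak axis: I_min = h·b³/12 = 179×83.4³/12 = 8.653×10^6 mm⁴ (b = 83.4 mm is the smaller dimension).
Effective length L_e = KL = 0.7×3.40 m = 2380 mm.
Euler critical load P_cr = π²EI/L_e² = π²×204000×8.653×10^6/2380² = 3.076×10^6 N.
P_allow = P_cr/n = 3.076×10^6/3 = 1.025×10^6 N.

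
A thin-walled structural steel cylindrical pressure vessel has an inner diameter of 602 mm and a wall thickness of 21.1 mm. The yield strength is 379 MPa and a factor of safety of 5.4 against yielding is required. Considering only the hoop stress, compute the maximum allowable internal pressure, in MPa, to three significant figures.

p_allow = 4.92 MPa

σ_allow = 379/5.4 = 70.19 MPa.
σ_h = pD/(2t) → p_allow = 2σ_allow t/D = 2×70.19×21.1/602 = 4.920 MPa.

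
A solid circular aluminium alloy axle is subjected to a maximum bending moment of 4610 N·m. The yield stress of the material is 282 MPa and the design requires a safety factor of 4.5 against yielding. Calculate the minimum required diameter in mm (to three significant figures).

σ_allow = 282/4.5 = 62.67 MPa.
For a solid circular section σ = 32M/(πd³), so d³ = 32M/(π σ_allow) = 32×4610000/(π×62.67) = 749300 mm³.
d = 90.83 mm.

d = 90.8 mm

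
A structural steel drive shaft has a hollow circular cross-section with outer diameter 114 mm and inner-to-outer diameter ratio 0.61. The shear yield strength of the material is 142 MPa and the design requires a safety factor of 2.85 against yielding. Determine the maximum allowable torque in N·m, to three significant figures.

τ_allow = 142/2.85 = 49.82 MPa.
For a hollow shaft T_allow = τ_allow·πd_o³(1−k⁴)/16 with 1−k⁴ = 0.8615, so πd_o³(1−k⁴)/16 = 250600 mm³.
T_allow = 49.82×250600 = 1.249×10^7 N·mm = 12490 N·m.

T_allow = 12500 N·m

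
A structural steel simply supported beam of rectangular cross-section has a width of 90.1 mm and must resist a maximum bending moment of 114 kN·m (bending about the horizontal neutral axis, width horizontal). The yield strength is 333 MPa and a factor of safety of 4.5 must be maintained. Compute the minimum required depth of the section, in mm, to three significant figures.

h = 320 mm

σ_allow = 333/4.5 = 74.00 MPa.
For a rectangular section σ = 6M/(bh²), so h² = 6M/(b σ_allow) = 6×1.1400×10^8/(90.1×74.00) = 102600 mm².
h = 320.3 mm.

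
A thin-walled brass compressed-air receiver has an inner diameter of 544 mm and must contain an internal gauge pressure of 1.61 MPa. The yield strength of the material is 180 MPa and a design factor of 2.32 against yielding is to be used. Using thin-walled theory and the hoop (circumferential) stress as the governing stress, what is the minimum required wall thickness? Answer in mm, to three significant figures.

σ_allow = 180/2.32 = 77.59 MPa.
Hoop stress σ_h = pD/(2t), so t = pD/(2σ_allow) = 1.61×544/(2×77.59) = 5.644 mm.

t = 5.64 mm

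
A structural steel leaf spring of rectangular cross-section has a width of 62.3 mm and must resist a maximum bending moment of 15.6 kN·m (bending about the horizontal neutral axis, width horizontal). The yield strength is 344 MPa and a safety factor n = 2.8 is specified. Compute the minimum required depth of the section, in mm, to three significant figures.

σ_allow = 344/2.8 = 122.9 MPa.
For a rectangular section σ = 6M/(bh²), so h² = 6M/(b σ_allow) = 6×1.5600×10^7/(62.3×122.9) = 12230 mm².
h = 110.6 mm.

h = 111 mm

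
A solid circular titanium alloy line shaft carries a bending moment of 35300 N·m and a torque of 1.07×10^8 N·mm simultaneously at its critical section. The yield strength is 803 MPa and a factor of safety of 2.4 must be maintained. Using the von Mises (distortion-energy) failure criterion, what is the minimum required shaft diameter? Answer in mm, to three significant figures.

σ_allow = σ_y/n = 803/2.4 = 334.6 MPa.
For a solid shaft σ_b = 32M/(πd³) and τ = 16T/(πd³), so the von Mises stress is σ' = (16/πd³)·√(4M²+3T²).
√(4M²+3T²) = √(4×(3.530×10^7)² + 3×(1.070×10^8)²) = 1.983×10^8 N·mm.
d³ = 16×1.983×10^8/(π×334.6) = 3.019×10^6 mm³.
d = 144.5 mm.

d = 145 mm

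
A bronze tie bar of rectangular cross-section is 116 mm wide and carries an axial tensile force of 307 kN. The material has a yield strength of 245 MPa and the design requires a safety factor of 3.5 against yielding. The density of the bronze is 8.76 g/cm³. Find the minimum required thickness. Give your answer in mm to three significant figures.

t = 37.8 mm

σ_allow = 245/3.5 = 70.00 MPa.
Required area A = F/σ_allow = 307000/70.00 = 4386 mm².
t = A/w = 4386/116 = 37.81 mm.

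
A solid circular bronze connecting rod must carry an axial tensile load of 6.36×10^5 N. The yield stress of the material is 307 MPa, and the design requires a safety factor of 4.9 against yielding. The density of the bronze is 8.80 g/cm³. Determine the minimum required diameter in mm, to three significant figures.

d = 114 mm

Allowable stress σ_allow = 307/4.9 = 62.65 MPa.
Required area A = F/σ_allow = 636000/62.65 = 10150 mm².
A = πd²/4 → d = √(4A/π) = 113.7 mm.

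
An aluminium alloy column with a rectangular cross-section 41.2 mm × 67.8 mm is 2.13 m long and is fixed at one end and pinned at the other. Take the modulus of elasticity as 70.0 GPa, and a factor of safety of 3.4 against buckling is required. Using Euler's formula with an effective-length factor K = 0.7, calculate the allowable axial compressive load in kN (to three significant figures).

Buckling occurs about the weak axis: I_min = h·b³/12 = 67.8×41.2³/12 = 395100 mm⁴ (b = 41.2 mm is the smaller dimension).
Effective length L_e = KL = 0.7×2.13 m = 1491 mm.
Euler critical load P_cr = π²EI/L_e² = π²×70000×395100/1491² = 122800 N.
P_allow = P_cr/n = 122800/3.4 = 36120 N.

P_allow = 36.1 kN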